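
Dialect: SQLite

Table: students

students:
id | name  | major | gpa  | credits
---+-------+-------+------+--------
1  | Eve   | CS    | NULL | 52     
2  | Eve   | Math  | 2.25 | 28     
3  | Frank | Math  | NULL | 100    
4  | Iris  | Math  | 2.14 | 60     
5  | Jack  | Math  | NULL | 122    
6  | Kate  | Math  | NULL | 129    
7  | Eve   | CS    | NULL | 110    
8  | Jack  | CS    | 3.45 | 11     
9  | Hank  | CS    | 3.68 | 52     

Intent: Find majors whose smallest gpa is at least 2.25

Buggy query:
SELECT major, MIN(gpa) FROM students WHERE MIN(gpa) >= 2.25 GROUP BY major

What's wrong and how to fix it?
Bug: Aggregates like MIN are computed per group after WHERE runs

Fix: Replace WHERE with HAVING after the GROUP BY

Corrected query:
SELECT major, MIN(gpa) FROM students GROUP BY major HAVING MIN(gpa) >= 2.25

Result:
major | MIN(gpa)
------+---------
CS    | 3.45    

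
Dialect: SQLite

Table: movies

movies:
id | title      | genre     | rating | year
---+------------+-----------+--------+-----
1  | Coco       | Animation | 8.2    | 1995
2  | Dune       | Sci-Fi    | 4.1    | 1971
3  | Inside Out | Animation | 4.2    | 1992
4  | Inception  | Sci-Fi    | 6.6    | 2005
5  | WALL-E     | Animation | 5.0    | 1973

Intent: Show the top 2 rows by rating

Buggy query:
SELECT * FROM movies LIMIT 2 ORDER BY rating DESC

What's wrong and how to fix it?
Bug: ORDER BY cannot follow LIMIT; LIMIT is the final clause

Fix: Sort with ORDER BY, then apply LIMIT

Corrected query:
SELECT * FROM movies ORDER BY rating DESC LIMIT 2

Result:
id | title     | genre     | rating | year
---+-----------+-----------+--------+-----
1  | Coco      | Animation | 8.2    | 1995
4  | Inception | Sci-Fi    | 6.6    | 2005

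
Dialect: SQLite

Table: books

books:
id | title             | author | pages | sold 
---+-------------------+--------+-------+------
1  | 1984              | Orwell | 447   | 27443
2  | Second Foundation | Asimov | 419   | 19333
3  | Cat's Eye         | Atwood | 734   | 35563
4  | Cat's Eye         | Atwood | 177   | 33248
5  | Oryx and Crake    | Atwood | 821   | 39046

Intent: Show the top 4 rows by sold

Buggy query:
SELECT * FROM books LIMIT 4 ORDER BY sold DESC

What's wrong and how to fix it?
Bug: ORDER BY cannot follow LIMIT; LIMIT is the final clause

Fix: Swap the clauses: ORDER BY first, then LIMIT

Corrected query:
SELECT * FROM books ORDER BY sold DESC LIMIT 4

Result:
id | title          | author | pages | sold 
---+----------------+--------+-------+------
5  | Oryx and Crake | Atwood | 821   | 39046
3  | Cat's Eye      | Atwood | 734   | 35563
4  | Cat's Eye      | Atwood | 177   | 33248
1  | 1984           | Orwell | 447   | 27443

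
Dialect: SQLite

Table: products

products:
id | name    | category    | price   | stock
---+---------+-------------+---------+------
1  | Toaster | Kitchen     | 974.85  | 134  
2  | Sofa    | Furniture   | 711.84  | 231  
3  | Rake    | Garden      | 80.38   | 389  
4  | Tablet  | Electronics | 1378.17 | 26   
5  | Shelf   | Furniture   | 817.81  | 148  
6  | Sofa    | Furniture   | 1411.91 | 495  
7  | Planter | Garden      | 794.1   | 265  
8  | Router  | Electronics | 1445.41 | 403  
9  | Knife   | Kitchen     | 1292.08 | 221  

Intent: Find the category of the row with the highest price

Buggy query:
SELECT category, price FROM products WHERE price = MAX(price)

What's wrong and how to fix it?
Bug: MAX(price) is an aggregate and cannot be used directly in WHERE

Fix: Wrap MAX in a scalar subquery so WHERE compares against a single value

Corrected query:
SELECT category, price FROM products WHERE price = (SELECT MAX(price) FROM products)

Result:
category    | price  
------------+--------
Electronics | 1445.41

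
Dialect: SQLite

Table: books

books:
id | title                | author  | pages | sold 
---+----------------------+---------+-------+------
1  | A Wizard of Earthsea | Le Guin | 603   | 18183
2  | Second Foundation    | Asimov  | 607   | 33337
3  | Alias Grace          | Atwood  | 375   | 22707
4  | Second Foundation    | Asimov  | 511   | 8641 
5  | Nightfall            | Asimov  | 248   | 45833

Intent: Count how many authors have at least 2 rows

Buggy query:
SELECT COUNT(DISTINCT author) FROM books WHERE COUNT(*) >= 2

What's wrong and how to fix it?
Bug: COUNT(*) cannot appear in WHERE; the per-group count doesn't exist yet

Fix: Group first with HAVING COUNT(*) >= 2, then COUNT the resulting groups

Corrected query:
SELECT COUNT(*) FROM (SELECT author FROM books GROUP BY author HAVING COUNT(*) >= 2)

Result:
COUNT(*)
--------
1       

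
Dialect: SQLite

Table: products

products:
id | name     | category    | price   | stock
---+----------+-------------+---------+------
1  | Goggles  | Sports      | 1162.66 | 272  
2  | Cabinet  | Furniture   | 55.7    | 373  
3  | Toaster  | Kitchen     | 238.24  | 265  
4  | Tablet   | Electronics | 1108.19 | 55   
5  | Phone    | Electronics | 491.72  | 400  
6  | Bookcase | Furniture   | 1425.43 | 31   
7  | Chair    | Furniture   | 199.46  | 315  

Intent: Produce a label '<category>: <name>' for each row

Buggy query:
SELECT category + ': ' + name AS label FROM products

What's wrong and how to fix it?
Bug: SQLite uses || for string concatenation; + coerces text to numbers (yielding 0)

Fix: Replace + with || to concatenate text

Corrected query:
SELECT category || ': ' || name AS label FROM products

Result:
label              
-------------------
Sports: Goggles    
Furniture: Cabinet 
Kitchen: Toaster   
Electronics: Tablet
Electronics: Phone 
Furniture: Bookcase
Furniture: Chair   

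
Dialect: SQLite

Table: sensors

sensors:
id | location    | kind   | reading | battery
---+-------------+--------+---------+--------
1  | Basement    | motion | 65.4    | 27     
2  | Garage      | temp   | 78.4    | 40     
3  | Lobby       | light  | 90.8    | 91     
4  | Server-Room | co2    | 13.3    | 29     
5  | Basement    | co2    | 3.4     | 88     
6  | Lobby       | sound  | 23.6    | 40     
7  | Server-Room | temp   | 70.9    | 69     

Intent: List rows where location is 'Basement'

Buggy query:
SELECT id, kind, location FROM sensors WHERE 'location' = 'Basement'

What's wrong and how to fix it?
Bug: 'location' in single quotes is a string literal, not the column; the comparison is literal-vs-literal and never true

Fix: Remove the quotes around the column name (or use double quotes for an identifier)

Corrected query:
SELECT id, kind, location FROM sensors WHERE location = 'Basement'

Result:
id | kind   | location
---+--------+---------
1  | motion | Basement
5  | co2    | Basement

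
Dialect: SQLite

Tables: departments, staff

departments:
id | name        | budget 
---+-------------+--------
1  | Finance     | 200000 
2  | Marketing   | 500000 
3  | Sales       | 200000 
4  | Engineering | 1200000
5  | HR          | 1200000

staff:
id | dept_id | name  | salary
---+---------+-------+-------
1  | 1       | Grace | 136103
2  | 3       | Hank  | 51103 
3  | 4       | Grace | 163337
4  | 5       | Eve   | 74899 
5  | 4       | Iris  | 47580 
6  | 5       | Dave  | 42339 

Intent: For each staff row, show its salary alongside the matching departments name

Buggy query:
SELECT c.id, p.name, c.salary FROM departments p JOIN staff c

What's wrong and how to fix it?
Bug: JOIN with no ON clause produces a cartesian product; every staff row pairs with every departments row

Fix: Add ON c.dept_id = p.id to the JOIN

Corrected query:
SELECT c.id, p.name, c.salary FROM departments p JOIN staff c ON c.dept_id = p.id

Result:
id | name        | salary
---+-------------+-------
1  | Finance     | 136103
2  | Sales       | 51103 
3  | Engineering | 163337
4  | HR          | 74899 
5  | Engineering | 47580 
6  | HR          | 42339 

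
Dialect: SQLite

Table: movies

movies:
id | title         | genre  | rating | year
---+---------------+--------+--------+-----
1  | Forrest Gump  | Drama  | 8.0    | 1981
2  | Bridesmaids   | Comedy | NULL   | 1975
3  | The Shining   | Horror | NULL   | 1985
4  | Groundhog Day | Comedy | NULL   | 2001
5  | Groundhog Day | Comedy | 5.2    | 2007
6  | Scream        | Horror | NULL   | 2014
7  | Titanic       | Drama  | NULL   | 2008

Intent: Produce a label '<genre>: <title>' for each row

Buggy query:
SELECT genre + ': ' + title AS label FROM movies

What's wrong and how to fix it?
Bug: SQLite uses || for string concatenation; + coerces text to numbers (yielding 0)

Fix: Replace + with || to concatenate text

Corrected query:
SELECT genre || ': ' || title AS label FROM movies

Result:
label                
---------------------
Drama: Forrest Gump  
Comedy: Bridesmaids  
Horror: The Shining  
Comedy: Groundhog Day
Comedy: Groundhog Day
Horror: Scream       
Drama: Titanic       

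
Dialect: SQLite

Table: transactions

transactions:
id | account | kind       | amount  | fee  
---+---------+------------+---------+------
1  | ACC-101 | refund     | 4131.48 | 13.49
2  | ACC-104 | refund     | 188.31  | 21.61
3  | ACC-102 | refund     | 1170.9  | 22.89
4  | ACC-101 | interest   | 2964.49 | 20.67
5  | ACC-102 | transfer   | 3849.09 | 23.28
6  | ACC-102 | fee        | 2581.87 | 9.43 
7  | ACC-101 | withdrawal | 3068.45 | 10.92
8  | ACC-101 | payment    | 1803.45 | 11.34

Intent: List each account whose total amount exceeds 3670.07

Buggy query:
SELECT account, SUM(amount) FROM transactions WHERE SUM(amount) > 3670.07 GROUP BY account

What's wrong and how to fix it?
Bug: Aggregate functions cannot appear in a WHERE clause

Fix: Move the aggregate condition to a HAVING clause

Corrected query:
SELECT account, SUM(amount) FROM transactions GROUP BY account HAVING SUM(amount) > 3670.07

Result:
account | SUM(amount)
--------+------------
ACC-101 | 11967.87   
ACC-102 | 7601.86    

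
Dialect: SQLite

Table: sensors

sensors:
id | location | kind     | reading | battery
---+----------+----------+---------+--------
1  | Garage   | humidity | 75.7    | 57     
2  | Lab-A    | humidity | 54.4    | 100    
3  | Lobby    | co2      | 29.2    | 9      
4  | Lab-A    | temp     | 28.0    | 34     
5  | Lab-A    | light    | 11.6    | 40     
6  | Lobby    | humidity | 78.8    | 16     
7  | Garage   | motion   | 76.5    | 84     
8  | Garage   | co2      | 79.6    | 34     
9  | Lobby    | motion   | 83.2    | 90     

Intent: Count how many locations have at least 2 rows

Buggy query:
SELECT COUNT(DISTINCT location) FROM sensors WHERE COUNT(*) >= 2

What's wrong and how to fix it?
Bug: WHERE filters individual rows, not groups, so a group-level COUNT is invalid there

Fix: Group first with HAVING COUNT(*) >= 2, then COUNT the resulting groups

Corrected query:
SELECT COUNT(*) FROM (SELECT location FROM sensors GROUP BY location HAVING COUNT(*) >= 2)

Result:
COUNT(*)
--------
3       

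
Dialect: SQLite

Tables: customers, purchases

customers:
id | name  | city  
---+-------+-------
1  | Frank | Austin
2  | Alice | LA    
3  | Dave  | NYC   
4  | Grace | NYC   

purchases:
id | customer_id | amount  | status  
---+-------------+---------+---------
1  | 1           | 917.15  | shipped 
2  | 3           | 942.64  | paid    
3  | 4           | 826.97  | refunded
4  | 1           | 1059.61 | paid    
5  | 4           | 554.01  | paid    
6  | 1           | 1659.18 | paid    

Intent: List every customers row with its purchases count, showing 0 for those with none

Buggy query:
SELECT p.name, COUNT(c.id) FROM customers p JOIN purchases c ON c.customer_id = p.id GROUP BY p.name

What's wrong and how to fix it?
Bug: INNER JOIN drops customers rows that have no matching purchases rows

Fix: Switch to LEFT JOIN to retain unmatched parent rows

Corrected query:
SELECT p.name, COUNT(c.id) FROM customers p LEFT JOIN purchases c ON c.customer_id = p.id GROUP BY p.name

Result:
name  | COUNT(c.id)
------+------------
Alice | 0          
Dave  | 1          
Frank | 3          
Grace | 2          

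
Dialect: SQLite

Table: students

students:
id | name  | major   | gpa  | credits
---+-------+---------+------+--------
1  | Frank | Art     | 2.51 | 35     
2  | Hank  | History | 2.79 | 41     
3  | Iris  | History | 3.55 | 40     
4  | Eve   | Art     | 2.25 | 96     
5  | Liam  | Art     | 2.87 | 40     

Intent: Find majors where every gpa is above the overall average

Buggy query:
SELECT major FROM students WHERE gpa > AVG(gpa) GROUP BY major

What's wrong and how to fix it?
Bug: WHERE evaluates per row before aggregation, so AVG() is unavailable

Fix: Use a subquery for AVG and a HAVING MIN(...) filter so the condition holds for every row in the group

Corrected query:
SELECT major FROM students GROUP BY major HAVING MIN(gpa) > (SELECT AVG(gpa) FROM students)

Result:
(no rows)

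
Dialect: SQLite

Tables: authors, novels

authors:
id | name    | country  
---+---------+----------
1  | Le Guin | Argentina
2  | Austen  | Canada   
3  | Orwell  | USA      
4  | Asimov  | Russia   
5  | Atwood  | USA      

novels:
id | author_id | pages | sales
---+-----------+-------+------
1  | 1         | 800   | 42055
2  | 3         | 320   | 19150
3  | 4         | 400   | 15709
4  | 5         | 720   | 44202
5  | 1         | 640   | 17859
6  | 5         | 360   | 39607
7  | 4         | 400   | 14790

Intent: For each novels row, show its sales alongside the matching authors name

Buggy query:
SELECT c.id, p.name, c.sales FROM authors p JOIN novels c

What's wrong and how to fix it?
Bug: JOIN with no ON clause produces a cartesian product; every novels row pairs with every authors row

Fix: Add ON c.author_id = p.id to the JOIN

Corrected query:
SELECT c.id, p.name, c.sales FROM authors p JOIN novels c ON c.author_id = p.id

Result:
id | name    | sales
---+---------+------
1  | Le Guin | 42055
2  | Orwell  | 19150
3  | Asimov  | 15709
4  | Atwood  | 44202
5  | Le Guin | 17859
6  | Atwood  | 39607
7  | Asimov  | 14790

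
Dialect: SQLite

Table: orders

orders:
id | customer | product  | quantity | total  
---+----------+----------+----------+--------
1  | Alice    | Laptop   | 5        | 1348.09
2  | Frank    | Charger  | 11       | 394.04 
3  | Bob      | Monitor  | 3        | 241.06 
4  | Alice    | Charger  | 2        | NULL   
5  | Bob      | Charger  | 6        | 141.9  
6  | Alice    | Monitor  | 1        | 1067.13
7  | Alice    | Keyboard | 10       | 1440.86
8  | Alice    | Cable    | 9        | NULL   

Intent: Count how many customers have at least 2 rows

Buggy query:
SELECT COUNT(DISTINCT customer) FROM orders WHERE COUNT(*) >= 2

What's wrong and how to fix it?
Bug: WHERE filters individual rows, not groups, so a group-level COUNT is invalid there

Fix: Use a subquery that GROUPs and filters with HAVING, then count its rows

Corrected query:
SELECT COUNT(*) FROM (SELECT customer FROM orders GROUP BY customer HAVING COUNT(*) >= 2)

Result:
COUNT(*)
--------
2       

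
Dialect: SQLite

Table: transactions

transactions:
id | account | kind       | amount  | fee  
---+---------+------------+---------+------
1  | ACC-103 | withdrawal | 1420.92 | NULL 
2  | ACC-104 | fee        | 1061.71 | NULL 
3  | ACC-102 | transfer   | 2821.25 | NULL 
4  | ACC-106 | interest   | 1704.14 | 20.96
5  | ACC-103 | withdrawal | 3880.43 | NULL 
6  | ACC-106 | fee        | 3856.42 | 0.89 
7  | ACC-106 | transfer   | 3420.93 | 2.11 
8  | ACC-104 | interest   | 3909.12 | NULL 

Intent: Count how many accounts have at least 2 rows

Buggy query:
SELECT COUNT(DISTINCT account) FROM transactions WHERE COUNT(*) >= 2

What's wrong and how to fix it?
Bug: COUNT(*) cannot appear in WHERE; the per-group count doesn't exist yet

Fix: Use a subquery that GROUPs and filters with HAVING, then count its rows

Corrected query:
SELECT COUNT(*) FROM (SELECT account FROM transactions GROUP BY account HAVING COUNT(*) >= 2)

Result:
COUNT(*)
--------
3       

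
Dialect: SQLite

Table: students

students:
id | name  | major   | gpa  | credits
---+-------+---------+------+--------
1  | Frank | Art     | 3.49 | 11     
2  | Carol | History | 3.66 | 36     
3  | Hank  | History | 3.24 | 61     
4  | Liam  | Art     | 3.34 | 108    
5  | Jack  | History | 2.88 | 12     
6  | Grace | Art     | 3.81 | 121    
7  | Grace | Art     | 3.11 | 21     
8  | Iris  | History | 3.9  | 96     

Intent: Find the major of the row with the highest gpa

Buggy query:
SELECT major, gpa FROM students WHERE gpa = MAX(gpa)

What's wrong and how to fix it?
Bug: WHERE is evaluated per row; an aggregate over the whole table isn't defined there

Fix: Wrap MAX in a scalar subquery so WHERE compares against a single value

Corrected query:
SELECT major, gpa FROM students WHERE gpa = (SELECT MAX(gpa) FROM students)

Result:
major   | gpa
--------+----
History | 3.9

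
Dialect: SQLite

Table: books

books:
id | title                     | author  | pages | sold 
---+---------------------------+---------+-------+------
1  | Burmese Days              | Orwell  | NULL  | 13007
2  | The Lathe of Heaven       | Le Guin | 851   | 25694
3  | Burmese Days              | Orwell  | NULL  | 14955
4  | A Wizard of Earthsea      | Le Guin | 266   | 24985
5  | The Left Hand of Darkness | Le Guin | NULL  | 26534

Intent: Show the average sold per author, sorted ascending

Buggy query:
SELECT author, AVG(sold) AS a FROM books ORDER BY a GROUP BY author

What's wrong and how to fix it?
Bug: ORDER BY appears before GROUP BY; SQL clause order requires GROUP BY first

Fix: Move ORDER BY to the end, after GROUP BY

Corrected query:
SELECT author, AVG(sold) AS a FROM books GROUP BY author ORDER BY a

Result:
author  | a           
--------+-------------
Orwell  | 13981       
Le Guin | 25737.666667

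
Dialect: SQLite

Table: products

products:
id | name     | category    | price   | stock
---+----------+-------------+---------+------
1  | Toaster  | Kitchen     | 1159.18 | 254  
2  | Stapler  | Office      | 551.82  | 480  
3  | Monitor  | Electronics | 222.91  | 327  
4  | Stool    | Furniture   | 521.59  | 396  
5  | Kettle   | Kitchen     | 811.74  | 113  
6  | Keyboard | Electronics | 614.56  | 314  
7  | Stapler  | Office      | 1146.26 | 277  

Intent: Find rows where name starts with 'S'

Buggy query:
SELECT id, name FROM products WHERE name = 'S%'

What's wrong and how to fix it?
Bug: '=' compares the literal string including the % character; pattern matching needs LIKE

Fix: Use LIKE for wildcard pattern matching

Corrected query:
SELECT id, name FROM products WHERE name LIKE 'S%'

Result:
id | name   
---+--------
2  | Stapler
4  | Stool  
7  | Stapler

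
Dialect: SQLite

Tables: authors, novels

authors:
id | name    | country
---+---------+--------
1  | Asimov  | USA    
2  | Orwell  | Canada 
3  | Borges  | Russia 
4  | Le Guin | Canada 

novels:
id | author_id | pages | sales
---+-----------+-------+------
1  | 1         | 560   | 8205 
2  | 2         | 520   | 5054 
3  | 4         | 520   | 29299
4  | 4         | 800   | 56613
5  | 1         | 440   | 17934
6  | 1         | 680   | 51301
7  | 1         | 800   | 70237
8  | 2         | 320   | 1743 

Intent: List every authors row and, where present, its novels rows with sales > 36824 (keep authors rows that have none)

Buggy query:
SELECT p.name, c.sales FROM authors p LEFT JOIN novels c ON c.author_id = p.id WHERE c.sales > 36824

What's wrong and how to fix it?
Bug: A WHERE condition on the right-hand table after LEFT JOIN drops unmatched parents

Fix: Move the right-table condition into the ON clause so unmatched parents are kept

Corrected query:
SELECT p.name, c.sales FROM authors p LEFT JOIN novels c ON c.author_id = p.id AND c.sales > 36824

Result:
name    | sales
--------+------
Asimov  | 51301
Asimov  | 70237
Orwell  | NULL 
Borges  | NULL 
Le Guin | 56613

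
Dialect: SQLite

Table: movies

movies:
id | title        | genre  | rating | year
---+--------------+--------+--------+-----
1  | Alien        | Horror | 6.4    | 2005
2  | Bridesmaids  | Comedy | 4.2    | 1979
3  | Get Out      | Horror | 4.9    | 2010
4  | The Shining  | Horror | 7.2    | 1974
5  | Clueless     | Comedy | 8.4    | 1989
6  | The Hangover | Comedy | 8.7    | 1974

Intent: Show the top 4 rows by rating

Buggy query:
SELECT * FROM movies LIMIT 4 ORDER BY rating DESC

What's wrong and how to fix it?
Bug: ORDER BY cannot follow LIMIT; LIMIT is the final clause

Fix: Sort with ORDER BY, then apply LIMIT

Corrected query:
SELECT * FROM movies ORDER BY rating DESC LIMIT 4

Result:
id | title        | genre  | rating | year
---+--------------+--------+--------+-----
6  | The Hangover | Comedy | 8.7    | 1974
5  | Clueless     | Comedy | 8.4    | 1989
4  | The Shining  | Horror | 7.2    | 1974
1  | Alien        | Horror | 6.4    | 2005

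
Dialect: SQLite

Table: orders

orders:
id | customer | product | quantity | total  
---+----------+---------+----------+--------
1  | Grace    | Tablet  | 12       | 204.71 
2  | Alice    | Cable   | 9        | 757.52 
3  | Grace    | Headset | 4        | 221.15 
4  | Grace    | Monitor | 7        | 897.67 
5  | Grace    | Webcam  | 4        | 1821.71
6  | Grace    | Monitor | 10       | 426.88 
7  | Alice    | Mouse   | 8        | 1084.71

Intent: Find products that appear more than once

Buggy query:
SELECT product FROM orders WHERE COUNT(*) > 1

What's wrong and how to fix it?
Bug: COUNT(*) is an aggregate and cannot be used in WHERE

Fix: Group first, then use HAVING for the count condition

Corrected query:
SELECT product FROM orders GROUP BY product HAVING COUNT(*) > 1

Result:
product
-------
Monitor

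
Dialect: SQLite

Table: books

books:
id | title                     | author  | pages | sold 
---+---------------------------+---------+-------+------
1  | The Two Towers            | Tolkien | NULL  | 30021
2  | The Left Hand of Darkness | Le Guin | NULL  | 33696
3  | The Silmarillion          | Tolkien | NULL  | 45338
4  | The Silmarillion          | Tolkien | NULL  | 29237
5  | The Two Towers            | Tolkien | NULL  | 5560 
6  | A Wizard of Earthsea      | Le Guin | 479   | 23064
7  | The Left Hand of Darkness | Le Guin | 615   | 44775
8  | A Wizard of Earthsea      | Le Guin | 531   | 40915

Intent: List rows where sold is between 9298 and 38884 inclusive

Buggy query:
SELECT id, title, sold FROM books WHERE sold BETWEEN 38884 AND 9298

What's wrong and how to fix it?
Bug: The bounds are reversed; BETWEEN a AND b requires a <= b to match anything

Fix: Swap the bounds so the smaller value comes first

Corrected query:
SELECT id, title, sold FROM books WHERE sold BETWEEN 9298 AND 38884

Result:
id | title                     | sold 
---+---------------------------+------
1  | The Two Towers            | 30021
2  | The Left Hand of Darkness | 33696
4  | The Silmarillion          | 29237
6  | A Wizard of Earthsea      | 23064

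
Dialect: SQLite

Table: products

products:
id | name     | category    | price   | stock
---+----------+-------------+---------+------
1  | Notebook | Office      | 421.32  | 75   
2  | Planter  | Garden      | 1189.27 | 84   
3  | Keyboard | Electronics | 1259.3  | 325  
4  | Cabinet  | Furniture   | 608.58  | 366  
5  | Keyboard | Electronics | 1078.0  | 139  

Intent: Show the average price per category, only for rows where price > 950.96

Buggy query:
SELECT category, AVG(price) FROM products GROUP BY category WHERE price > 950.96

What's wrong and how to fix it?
Bug: Row-level WHERE must come before GROUP BY in the clause order

Fix: Move the WHERE clause before GROUP BY

Corrected query:
SELECT category, AVG(price) FROM products WHERE price > 950.96 GROUP BY category

Result:
category    | AVG(price)
------------+-----------
Electronics | 1168.65   
Garden      | 1189.27   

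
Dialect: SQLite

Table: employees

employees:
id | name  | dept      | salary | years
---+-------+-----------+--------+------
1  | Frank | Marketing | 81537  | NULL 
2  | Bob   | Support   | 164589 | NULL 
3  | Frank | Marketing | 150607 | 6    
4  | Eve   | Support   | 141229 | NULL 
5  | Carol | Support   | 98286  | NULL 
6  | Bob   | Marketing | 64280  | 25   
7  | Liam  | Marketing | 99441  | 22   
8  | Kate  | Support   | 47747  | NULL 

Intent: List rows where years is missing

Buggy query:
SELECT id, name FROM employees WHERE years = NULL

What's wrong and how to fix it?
Bug: Comparing to NULL with '=' never matches; NULL = NULL is unknown, not true

Fix: Use IS NULL to test for NULL

Corrected query:
SELECT id, name FROM employees WHERE years IS NULL

Result:
id | name 
---+------
1  | Frank
2  | Bob  
4  | Eve  
5  | Carol
8  | Kate 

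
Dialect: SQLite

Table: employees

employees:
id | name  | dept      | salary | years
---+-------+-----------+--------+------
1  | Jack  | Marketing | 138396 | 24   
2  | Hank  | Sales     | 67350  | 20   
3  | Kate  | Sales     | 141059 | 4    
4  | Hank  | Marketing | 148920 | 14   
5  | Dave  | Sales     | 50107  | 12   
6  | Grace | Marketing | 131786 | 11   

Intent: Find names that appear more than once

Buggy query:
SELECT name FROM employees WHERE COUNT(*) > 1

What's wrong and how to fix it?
Bug: COUNT(*) is an aggregate and cannot be used in WHERE

Fix: GROUP BY name, then filter groups with HAVING COUNT(*) > 1

Corrected query:
SELECT name FROM employees GROUP BY name HAVING COUNT(*) > 1

Result:
name
----
Hank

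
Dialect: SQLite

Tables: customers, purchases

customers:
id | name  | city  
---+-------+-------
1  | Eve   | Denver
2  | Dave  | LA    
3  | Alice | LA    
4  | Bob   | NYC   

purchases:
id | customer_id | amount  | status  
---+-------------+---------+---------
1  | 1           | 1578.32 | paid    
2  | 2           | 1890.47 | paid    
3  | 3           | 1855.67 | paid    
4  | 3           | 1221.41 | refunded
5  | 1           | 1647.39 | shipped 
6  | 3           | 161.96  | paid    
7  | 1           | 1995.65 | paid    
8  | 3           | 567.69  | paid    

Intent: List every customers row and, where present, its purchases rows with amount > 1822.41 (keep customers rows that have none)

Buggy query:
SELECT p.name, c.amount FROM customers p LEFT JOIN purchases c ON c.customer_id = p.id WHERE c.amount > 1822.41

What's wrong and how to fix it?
Bug: A WHERE condition on the right-hand table after LEFT JOIN drops unmatched parents

Fix: Move the right-table condition into the ON clause so unmatched parents are kept

Corrected query:
SELECT p.name, c.amount FROM customers p LEFT JOIN purchases c ON c.customer_id = p.id AND c.amount > 1822.41

Result:
name  | amount 
------+--------
Eve   | 1995.65
Dave  | 1890.47
Alice | 1855.67
Bob   | NULL   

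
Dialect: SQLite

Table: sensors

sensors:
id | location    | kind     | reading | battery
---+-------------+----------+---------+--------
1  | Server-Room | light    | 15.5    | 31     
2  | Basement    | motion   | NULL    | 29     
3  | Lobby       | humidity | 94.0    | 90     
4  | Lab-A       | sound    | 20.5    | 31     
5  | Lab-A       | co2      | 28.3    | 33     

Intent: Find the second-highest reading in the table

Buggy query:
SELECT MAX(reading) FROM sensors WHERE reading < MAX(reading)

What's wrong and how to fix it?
Bug: MAX(reading) on the right of the comparison is an aggregate-in-WHERE error

Fix: Compute the overall MAX in a subquery, then take MAX of rows below it

Corrected query:
SELECT MAX(reading) FROM sensors WHERE reading < (SELECT MAX(reading) FROM sensors)

Result:
MAX(reading)
------------
28.3        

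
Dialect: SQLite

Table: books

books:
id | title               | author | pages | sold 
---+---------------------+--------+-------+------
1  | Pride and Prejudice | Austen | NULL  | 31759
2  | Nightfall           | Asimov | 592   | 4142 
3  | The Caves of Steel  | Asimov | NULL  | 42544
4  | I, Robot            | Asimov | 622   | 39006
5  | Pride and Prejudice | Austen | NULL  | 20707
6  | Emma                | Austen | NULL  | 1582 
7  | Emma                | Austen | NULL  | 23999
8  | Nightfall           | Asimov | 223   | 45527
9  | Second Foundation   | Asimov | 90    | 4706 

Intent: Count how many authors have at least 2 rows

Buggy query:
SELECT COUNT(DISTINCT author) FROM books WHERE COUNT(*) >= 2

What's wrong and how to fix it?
Bug: COUNT(*) cannot appear in WHERE; the per-group count doesn't exist yet

Fix: Use a subquery that GROUPs and filters with HAVING, then count its rows

Corrected query:
SELECT COUNT(*) FROM (SELECT author FROM books GROUP BY author HAVING COUNT(*) >= 2)

Result:
COUNT(*)
--------
2       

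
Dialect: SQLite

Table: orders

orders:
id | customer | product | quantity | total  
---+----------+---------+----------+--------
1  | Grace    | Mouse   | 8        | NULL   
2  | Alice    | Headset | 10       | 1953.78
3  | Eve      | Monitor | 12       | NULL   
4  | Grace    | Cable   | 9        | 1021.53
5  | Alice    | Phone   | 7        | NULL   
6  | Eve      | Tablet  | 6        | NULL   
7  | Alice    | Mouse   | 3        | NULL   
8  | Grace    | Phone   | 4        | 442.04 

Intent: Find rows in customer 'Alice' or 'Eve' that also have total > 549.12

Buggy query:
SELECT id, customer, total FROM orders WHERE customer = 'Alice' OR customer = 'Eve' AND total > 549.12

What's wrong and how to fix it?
Bug: AND binds tighter than OR, so this parses as customer = 'Alice' OR (customer = 'Eve' AND total > 549.12)

Fix: Group the OR with parentheses (or use IN), then AND the threshold

Corrected query:
SELECT id, customer, total FROM orders WHERE (customer = 'Alice' OR customer = 'Eve') AND total > 549.12

Result:
id | customer | total  
---+----------+--------
2  | Alice    | 1953.78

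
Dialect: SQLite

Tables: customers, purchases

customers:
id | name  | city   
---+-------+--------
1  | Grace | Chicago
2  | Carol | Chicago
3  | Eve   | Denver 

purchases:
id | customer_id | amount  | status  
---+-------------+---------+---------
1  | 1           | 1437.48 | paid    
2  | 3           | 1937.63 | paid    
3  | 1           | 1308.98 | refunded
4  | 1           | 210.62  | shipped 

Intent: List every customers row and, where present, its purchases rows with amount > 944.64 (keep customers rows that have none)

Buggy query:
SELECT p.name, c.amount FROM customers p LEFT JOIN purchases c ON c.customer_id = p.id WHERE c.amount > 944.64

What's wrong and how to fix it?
Bug: Filtering c.amount in WHERE discards the NULL rows produced by LEFT JOIN, turning it into an inner join

Fix: Move the right-table condition into the ON clause so unmatched parents are kept

Corrected query:
SELECT p.name, c.amount FROM customers p LEFT JOIN purchases c ON c.customer_id = p.id AND c.amount > 944.64

Result:
name  | amount 
------+--------
Grace | 1308.98
Grace | 1437.48
Carol | NULL   
Eve   | 1937.63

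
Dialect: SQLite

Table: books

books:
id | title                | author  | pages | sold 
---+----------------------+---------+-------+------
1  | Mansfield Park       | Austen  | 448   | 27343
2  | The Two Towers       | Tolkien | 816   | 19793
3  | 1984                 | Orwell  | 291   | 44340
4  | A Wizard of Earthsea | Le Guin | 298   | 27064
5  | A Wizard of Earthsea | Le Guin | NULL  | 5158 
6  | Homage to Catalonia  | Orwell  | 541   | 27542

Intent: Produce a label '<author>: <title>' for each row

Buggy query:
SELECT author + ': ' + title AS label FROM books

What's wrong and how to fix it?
Bug: SQLite uses || for string concatenation; + coerces text to numbers (yielding 0)

Fix: Replace + with || to concatenate text

Corrected query:
SELECT author || ': ' || title AS label FROM books

Result:
label                        
-----------------------------
Austen: Mansfield Park       
Tolkien: The Two Towers      
Orwell: 1984                 
Le Guin: A Wizard of Earthsea
Le Guin: A Wizard of Earthsea
Orwell: Homage to Catalonia  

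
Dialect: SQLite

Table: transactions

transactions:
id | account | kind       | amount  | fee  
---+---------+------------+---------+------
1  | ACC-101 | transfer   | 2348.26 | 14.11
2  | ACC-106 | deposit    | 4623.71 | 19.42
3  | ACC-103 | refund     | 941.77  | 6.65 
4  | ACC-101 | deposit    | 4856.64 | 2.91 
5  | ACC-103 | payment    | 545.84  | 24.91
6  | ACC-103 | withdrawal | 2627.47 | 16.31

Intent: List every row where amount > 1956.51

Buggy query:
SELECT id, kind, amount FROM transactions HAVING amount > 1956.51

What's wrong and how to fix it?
Bug: HAVING filters the output of aggregation, but this query has no GROUP BY and no aggregate functions, so SQLite rejects it (HAVING clause on a non-aggregate query); the condition here is per row

Fix: Replace HAVING with WHERE since the condition applies to individual rows

Corrected query:
SELECT id, kind, amount FROM transactions WHERE amount > 1956.51

Result:
id | kind       | amount 
---+------------+--------
1  | transfer   | 2348.26
2  | deposit    | 4623.71
4  | deposit    | 4856.64
6  | withdrawal | 2627.47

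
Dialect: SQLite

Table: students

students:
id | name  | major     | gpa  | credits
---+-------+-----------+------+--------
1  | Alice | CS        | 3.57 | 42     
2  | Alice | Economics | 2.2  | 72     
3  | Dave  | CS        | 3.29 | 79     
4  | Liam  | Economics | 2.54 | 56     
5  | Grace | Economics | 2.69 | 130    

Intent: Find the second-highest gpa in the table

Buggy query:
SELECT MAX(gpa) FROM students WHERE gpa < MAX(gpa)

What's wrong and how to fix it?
Bug: The inner MAX is an aggregate inside WHERE, which is not allowed

Fix: Put the inner MAX in a scalar subquery

Corrected query:
SELECT MAX(gpa) FROM students WHERE gpa < (SELECT MAX(gpa) FROM students)

Result:
MAX(gpa)
--------
3.29    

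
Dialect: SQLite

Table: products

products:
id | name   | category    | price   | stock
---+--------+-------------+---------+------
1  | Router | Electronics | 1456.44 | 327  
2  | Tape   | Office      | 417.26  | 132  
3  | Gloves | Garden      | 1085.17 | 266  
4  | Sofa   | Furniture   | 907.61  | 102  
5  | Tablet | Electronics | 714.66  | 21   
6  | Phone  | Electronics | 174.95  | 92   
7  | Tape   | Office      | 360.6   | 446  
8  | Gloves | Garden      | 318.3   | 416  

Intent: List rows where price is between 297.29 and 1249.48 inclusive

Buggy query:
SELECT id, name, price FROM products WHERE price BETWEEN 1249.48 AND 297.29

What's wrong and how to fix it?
Bug: The bounds are reversed; BETWEEN a AND b requires a <= b to match anything

Fix: Write BETWEEN 297.29 AND 1249.48

Corrected query:
SELECT id, name, price FROM products WHERE price BETWEEN 297.29 AND 1249.48

Result:
id | name   | price  
---+--------+--------
2  | Tape   | 417.26 
3  | Gloves | 1085.17
4  | Sofa   | 907.61 
5  | Tablet | 714.66 
7  | Tape   | 360.6  
8  | Gloves | 318.3  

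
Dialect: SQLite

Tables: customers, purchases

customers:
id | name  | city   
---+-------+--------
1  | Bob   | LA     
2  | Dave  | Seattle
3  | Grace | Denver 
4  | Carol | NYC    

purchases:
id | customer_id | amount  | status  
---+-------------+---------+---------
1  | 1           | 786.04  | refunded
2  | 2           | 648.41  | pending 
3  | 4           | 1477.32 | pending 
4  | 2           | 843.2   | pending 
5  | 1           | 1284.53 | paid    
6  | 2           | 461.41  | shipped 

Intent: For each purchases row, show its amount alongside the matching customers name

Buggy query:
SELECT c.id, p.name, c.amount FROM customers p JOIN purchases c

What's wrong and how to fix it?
Bug: Missing join condition: each purchases row is matched to all customers rows instead of just its own

Fix: Specify the join condition linking the foreign key to the parent id

Corrected query:
SELECT c.id, p.name, c.amount FROM customers p JOIN purchases c ON c.customer_id = p.id

Result:
id | name  | amount 
---+-------+--------
1  | Bob   | 786.04 
2  | Dave  | 648.41 
3  | Carol | 1477.32
4  | Dave  | 843.2  
5  | Bob   | 1284.53
6  | Dave  | 461.41 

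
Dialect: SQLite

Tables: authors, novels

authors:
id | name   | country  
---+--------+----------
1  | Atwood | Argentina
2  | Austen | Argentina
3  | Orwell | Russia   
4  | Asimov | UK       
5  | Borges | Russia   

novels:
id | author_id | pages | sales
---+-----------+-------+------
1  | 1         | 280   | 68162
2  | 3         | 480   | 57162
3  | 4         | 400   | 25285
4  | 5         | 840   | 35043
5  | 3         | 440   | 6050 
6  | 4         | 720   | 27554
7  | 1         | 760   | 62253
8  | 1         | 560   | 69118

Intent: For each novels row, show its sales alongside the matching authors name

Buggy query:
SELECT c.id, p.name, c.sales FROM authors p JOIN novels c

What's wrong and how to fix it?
Bug: Missing join condition: each novels row is matched to all authors rows instead of just its own

Fix: Add ON c.author_id = p.id to the JOIN

Corrected query:
SELECT c.id, p.name, c.sales FROM authors p JOIN novels c ON c.author_id = p.id

Result:
id | name   | sales
---+--------+------
1  | Atwood | 68162
2  | Orwell | 57162
3  | Asimov | 25285
4  | Borges | 35043
5  | Orwell | 6050 
6  | Asimov | 27554
7  | Atwood | 62253
8  | Atwood | 69118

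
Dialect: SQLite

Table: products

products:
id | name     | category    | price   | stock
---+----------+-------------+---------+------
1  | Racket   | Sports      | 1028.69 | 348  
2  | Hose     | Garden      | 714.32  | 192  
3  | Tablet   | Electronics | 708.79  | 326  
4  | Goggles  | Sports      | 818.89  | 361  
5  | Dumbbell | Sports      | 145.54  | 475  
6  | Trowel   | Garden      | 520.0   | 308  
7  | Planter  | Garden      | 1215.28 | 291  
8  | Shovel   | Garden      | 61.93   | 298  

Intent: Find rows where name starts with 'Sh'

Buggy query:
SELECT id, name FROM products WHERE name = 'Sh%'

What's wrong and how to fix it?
Bug: '=' compares the literal string including the % character; pattern matching needs LIKE

Fix: Replace '=' with LIKE so 'Sh%' is treated as a pattern

Corrected query:
SELECT id, name FROM products WHERE name LIKE 'Sh%'

Result:
id | name  
---+-------
8  | Shovel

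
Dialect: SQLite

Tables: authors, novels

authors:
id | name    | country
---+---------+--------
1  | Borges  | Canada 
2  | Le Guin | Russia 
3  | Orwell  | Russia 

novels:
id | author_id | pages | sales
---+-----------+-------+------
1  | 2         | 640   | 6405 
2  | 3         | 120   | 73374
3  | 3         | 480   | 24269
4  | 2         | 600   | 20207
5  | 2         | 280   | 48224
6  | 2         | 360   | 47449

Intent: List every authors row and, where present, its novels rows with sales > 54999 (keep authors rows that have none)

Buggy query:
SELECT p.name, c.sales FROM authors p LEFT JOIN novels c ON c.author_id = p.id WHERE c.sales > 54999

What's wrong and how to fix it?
Bug: A WHERE condition on the right-hand table after LEFT JOIN drops unmatched parents

Fix: Move the right-table condition into the ON clause so unmatched parents are kept

Corrected query:
SELECT p.name, c.sales FROM authors p LEFT JOIN novels c ON c.author_id = p.id AND c.sales > 54999

Result:
name    | sales
--------+------
Borges  | NULL 
Le Guin | NULL 
Orwell  | 73374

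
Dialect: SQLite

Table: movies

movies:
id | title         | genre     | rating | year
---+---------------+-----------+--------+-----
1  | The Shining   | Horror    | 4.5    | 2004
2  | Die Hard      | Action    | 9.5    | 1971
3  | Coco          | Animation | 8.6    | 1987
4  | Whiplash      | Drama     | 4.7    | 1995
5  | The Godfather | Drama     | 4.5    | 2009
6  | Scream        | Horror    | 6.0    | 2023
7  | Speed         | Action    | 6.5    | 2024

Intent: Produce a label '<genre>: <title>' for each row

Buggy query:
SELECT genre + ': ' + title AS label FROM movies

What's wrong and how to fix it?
Bug: SQLite uses || for string concatenation; + coerces text to numbers (yielding 0)

Fix: Replace + with || to concatenate text

Corrected query:
SELECT genre || ': ' || title AS label FROM movies

Result:
label               
--------------------
Horror: The Shining 
Action: Die Hard    
Animation: Coco     
Drama: Whiplash     
Drama: The Godfather
Horror: Scream      
Action: Speed       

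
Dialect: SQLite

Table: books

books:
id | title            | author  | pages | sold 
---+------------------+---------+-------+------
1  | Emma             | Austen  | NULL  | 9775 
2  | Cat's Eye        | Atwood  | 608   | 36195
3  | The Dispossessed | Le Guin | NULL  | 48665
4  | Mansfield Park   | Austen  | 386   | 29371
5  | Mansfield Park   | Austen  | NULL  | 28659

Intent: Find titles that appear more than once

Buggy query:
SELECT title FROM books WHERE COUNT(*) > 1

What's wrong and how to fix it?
Bug: COUNT(*) is an aggregate and cannot be used in WHERE

Fix: Group first, then use HAVING for the count condition

Corrected query:
SELECT title FROM books GROUP BY title HAVING COUNT(*) > 1

Result:
title         
--------------
Mansfield Park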